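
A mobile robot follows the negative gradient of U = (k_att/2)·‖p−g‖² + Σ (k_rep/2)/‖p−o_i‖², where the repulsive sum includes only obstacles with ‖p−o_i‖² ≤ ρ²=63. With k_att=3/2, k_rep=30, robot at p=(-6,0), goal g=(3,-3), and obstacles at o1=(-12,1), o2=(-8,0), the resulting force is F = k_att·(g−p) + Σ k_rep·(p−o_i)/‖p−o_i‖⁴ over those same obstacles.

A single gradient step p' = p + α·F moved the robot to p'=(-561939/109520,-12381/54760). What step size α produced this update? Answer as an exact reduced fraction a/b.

α = 1/20

F_att = 3/2·(g−p) = 3/2·(9,-3) = (13.5000,-4.5000)
o1: d²=37 ≤ ρ²=63; F_rep = 30·(6,-1)/37² = (0.1315,-0.0219)
o2: d²=4 ≤ ρ²=63; F_rep = 30·(2,0)/4² = (3.7500,0.0000)
F = F_att + ΣF_rep = (17.3815,-4.5219)
Δp = p'−p = (0.8691,-0.2261); α = Δx/Fx = (95181/109520) / (95181/5476) = 1/20
check: Δy/Fy = (-12381/54760) / (-12381/2738) = 1/20 ✓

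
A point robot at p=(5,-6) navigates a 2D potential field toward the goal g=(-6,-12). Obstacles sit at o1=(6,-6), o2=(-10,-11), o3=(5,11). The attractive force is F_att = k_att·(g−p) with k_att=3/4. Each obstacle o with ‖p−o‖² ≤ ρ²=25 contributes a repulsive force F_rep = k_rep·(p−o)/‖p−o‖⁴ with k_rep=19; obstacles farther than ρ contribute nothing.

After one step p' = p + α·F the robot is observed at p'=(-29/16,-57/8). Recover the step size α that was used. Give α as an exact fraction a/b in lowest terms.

α = 1/4

F_att = 3/4·(g−p) = 3/4·(-11,-6) = (-8.2500,-4.5000)
o1: d²=1 ≤ ρ²=25; F_rep = 19·(-1,0)/1² = (-19.0000,0.0000)
o2: d²=250 > ρ²=25 → inactive
o3: d²=289 > ρ²=25 → inactive
F = F_att + ΣF_rep = (-27.2500,-4.5000)
Δp = p'−p = (-6.8125,-1.1250); α = Δx/Fx = (-109/16) / (-109/4) = 1/4
check: Δy/Fy = (-9/8) / (-9/2) = 1/4 ✓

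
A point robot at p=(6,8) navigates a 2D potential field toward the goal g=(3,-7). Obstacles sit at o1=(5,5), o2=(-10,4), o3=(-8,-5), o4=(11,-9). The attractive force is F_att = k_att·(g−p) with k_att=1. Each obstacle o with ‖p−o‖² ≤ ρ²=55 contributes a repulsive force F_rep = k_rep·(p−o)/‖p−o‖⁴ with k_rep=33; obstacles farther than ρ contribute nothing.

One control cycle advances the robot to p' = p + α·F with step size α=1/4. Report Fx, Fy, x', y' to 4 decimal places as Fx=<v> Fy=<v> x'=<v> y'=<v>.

F_att = 1·(g−p) = 1·(-3,-15) = (-3.0000,-15.0000)
o1: d²=10 ≤ ρ²=55; F_rep = 33·(1,3)/10² = (0.3300,0.9900)
o2: d²=272 > ρ²=55 → inactive
o3: d²=365 > ρ²=55 → inactive
o4: d²=314 > ρ²=55 → inactive
F = F_att + ΣF_rep = (-2.6700,-14.0100)
p' = p + 1/4·F = (5.3325,4.4975)

Fx=-2.6700 Fy=-14.0100 x'=5.3325 y'=4.4975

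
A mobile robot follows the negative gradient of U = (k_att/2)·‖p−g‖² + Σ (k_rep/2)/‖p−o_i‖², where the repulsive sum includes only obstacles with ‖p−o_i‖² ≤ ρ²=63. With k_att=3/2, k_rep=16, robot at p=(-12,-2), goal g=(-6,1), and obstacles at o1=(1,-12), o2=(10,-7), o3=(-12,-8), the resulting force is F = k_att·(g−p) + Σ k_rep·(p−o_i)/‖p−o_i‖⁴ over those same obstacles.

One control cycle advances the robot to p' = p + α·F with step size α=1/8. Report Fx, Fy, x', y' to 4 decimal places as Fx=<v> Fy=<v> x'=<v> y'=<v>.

Fx=9.0000 Fy=4.5741 x'=-10.8750 y'=-1.4282

F_att = 3/2·(g−p) = 3/2·(6,3) = (9.0000,4.5000)
o1: d²=269 > ρ²=63 → inactive
o2: d²=509 > ρ²=63 → inactive
o3: d²=36 ≤ ρ²=63; F_rep = 16·(0,6)/36² = (0.0000,0.0741)
F = F_att + ΣF_rep = (9.0000,4.5741)
p' = p + 1/8·F = (-10.8750,-1.4282)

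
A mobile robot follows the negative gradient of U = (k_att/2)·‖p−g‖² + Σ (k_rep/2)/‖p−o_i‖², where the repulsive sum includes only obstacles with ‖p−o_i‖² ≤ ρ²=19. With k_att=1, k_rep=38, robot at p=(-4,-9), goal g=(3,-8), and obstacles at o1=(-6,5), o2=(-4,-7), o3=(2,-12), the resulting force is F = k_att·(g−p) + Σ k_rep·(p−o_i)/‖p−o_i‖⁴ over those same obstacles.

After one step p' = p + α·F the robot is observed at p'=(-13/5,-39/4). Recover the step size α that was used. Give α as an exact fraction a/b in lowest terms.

α = 1/5

F_att = 1·(g−p) = 1·(7,1) = (7.0000,1.0000)
o1: d²=200 > ρ²=19 → inactive
o2: d²=4 ≤ ρ²=19; F_rep = 38·(0,-2)/4² = (0.0000,-4.7500)
o3: d²=45 > ρ²=19 → inactive
F = F_att + ΣF_rep = (7.0000,-3.7500)
Δp = p'−p = (1.4000,-0.7500); α = Δx/Fx = (7/5) / (7) = 1/5
check: Δy/Fy = (-3/4) / (-15/4) = 1/5 ✓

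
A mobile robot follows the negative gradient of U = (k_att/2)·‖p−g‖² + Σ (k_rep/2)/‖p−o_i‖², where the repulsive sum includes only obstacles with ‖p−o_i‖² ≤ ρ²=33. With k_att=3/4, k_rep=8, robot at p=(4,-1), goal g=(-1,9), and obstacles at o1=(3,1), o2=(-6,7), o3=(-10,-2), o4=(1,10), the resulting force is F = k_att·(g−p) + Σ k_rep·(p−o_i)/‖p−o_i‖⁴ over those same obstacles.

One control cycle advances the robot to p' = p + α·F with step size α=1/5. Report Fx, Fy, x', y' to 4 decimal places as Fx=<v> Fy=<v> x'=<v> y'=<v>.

F_att = 3/4·(g−p) = 3/4·(-5,10) = (-3.7500,7.5000)
o1: d²=5 ≤ ρ²=33; F_rep = 8·(1,-2)/5² = (0.3200,-0.6400)
o2: d²=164 > ρ²=33 → inactive
o3: d²=197 > ρ²=33 → inactive
o4: d²=130 > ρ²=33 → inactive
F = F_att + ΣF_rep = (-3.4300,6.8600)
p' = p + 1/5·F = (3.3140,0.3720)

Fx=-3.4300 Fy=6.8600 x'=3.3140 y'=0.3720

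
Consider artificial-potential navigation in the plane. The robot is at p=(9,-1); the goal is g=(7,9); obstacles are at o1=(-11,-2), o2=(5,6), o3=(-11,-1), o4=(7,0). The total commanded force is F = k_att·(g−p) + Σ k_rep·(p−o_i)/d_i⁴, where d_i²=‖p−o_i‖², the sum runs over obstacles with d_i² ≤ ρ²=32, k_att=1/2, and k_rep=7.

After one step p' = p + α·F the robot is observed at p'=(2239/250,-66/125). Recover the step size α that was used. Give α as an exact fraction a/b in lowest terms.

α = 1/10

F_att = 1/2·(g−p) = 1/2·(-2,10) = (-1.0000,5.0000)
o1: d²=401 > ρ²=32 → inactive
o2: d²=65 > ρ²=32 → inactive
o3: d²=400 > ρ²=32 → inactive
o4: d²=5 ≤ ρ²=32; F_rep = 7·(2,-1)/5² = (0.5600,-0.2800)
F = F_att + ΣF_rep = (-0.4400,4.7200)
Δp = p'−p = (-0.0440,0.4720); α = Δx/Fx = (-11/250) / (-11/25) = 1/10
check: Δy/Fy = (59/125) / (118/25) = 1/10 ✓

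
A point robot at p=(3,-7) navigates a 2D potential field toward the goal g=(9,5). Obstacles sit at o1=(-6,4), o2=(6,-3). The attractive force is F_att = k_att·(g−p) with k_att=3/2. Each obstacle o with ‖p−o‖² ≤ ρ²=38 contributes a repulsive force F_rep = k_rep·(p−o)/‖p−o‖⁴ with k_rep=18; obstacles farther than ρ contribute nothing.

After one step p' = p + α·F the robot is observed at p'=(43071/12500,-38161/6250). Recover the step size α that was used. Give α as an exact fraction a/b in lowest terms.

α = 1/20

F_att = 3/2·(g−p) = 3/2·(6,12) = (9.0000,18.0000)
o1: d²=202 > ρ²=38 → inactive
o2: d²=25 ≤ ρ²=38; F_rep = 18·(-3,-4)/25² = (-0.0864,-0.1152)
F = F_att + ΣF_rep = (8.9136,17.8848)
Δp = p'−p = (0.4457,0.8942); α = Δx/Fx = (5571/12500) / (5571/625) = 1/20
check: Δy/Fy = (5589/6250) / (11178/625) = 1/20 ✓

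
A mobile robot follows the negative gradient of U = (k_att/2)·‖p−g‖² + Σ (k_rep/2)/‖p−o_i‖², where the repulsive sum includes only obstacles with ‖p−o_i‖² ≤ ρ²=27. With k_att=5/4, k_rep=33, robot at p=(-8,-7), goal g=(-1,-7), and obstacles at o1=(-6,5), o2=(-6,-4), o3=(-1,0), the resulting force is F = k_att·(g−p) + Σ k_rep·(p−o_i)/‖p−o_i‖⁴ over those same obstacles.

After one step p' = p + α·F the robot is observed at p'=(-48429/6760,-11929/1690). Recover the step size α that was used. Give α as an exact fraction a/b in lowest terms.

F_att = 5/4·(g−p) = 5/4·(7,0) = (8.7500,0.0000)
o1: d²=148 > ρ²=27 → inactive
o2: d²=13 ≤ ρ²=27; F_rep = 33·(-2,-3)/13² = (-0.3905,-0.5858)
o3: d²=98 > ρ²=27 → inactive
F = F_att + ΣF_rep = (8.3595,-0.5858)
Δp = p'−p = (0.8359,-0.0586); α = Δx/Fx = (5651/6760) / (5651/676) = 1/10
check: Δy/Fy = (-99/1690) / (-99/169) = 1/10 ✓

α = 1/10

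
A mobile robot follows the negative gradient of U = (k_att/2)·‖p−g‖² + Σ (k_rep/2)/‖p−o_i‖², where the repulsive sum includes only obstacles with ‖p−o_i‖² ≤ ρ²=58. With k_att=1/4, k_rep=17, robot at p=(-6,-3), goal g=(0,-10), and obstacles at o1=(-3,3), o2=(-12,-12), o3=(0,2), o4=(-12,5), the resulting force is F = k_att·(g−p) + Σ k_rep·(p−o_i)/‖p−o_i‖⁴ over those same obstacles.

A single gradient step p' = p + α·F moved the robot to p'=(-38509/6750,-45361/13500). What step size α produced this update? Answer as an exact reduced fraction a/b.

α = 1/5

F_att = 1/4·(g−p) = 1/4·(6,-7) = (1.5000,-1.7500)
o1: d²=45 ≤ ρ²=58; F_rep = 17·(-3,-6)/45² = (-0.0252,-0.0504)
o2: d²=117 > ρ²=58 → inactive
o3: d²=61 > ρ²=58 → inactive
o4: d²=100 > ρ²=58 → inactive
F = F_att + ΣF_rep = (1.4748,-1.8004)
Δp = p'−p = (0.2950,-0.3601); α = Δx/Fx = (1991/6750) / (1991/1350) = 1/5
check: Δy/Fy = (-4861/13500) / (-4861/2700) = 1/5 ✓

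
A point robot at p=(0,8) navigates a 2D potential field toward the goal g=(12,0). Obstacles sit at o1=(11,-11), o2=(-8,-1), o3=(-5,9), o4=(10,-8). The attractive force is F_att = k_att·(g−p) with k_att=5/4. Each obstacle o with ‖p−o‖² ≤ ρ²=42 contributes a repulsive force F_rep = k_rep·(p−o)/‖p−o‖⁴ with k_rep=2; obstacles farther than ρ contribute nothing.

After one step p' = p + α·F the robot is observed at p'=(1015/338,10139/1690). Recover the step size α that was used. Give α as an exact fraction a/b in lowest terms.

F_att = 5/4·(g−p) = 5/4·(12,-8) = (15.0000,-10.0000)
o1: d²=482 > ρ²=42 → inactive
o2: d²=145 > ρ²=42 → inactive
o3: d²=26 ≤ ρ²=42; F_rep = 2·(5,-1)/26² = (0.0148,-0.0030)
o4: d²=356 > ρ²=42 → inactive
F = F_att + ΣF_rep = (15.0148,-10.0030)
Δp = p'−p = (3.0030,-2.0006); α = Δx/Fx = (1015/338) / (5075/338) = 1/5
check: Δy/Fy = (-3381/1690) / (-3381/338) = 1/5 ✓

α = 1/5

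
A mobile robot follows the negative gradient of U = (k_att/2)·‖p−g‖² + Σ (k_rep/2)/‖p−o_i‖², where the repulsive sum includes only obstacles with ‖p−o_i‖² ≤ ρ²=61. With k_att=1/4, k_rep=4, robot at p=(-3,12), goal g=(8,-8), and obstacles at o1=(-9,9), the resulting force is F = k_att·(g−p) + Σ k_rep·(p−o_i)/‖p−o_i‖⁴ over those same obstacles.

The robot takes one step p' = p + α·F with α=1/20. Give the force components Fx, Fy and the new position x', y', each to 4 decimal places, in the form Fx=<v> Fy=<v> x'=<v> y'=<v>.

Fx=2.7619 Fy=-4.9941 x'=-2.8619 y'=11.7503

F_att = 1/4·(g−p) = 1/4·(11,-20) = (2.7500,-5.0000)
o1: d²=45 ≤ ρ²=61; F_rep = 4·(6,3)/45² = (0.0119,0.0059)
F = F_att + ΣF_rep = (2.7619,-4.9941)
p' = p + 1/20·F = (-2.8619,11.7503)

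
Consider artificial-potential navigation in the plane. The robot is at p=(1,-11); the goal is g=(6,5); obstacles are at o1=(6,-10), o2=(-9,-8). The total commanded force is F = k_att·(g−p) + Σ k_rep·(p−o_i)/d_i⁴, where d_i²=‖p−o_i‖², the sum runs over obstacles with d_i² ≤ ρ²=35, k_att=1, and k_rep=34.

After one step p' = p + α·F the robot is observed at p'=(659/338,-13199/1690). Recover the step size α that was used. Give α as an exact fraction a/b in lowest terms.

F_att = 1·(g−p) = 1·(5,16) = (5.0000,16.0000)
o1: d²=26 ≤ ρ²=35; F_rep = 34·(-5,-1)/26² = (-0.2515,-0.0503)
o2: d²=109 > ρ²=35 → inactive
F = F_att + ΣF_rep = (4.7485,15.9497)
Δp = p'−p = (0.9497,3.1899); α = Δx/Fx = (321/338) / (1605/338) = 1/5
check: Δy/Fy = (5391/1690) / (5391/338) = 1/5 ✓

α = 1/5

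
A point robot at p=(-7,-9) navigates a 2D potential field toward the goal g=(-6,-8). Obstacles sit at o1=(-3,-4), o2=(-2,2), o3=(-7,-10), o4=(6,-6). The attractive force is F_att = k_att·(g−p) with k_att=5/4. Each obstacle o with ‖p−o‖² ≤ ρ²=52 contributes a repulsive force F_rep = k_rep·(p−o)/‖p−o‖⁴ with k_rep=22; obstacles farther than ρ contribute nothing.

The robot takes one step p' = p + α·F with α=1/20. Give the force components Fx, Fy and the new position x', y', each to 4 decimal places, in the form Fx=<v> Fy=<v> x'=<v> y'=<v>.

F_att = 5/4·(g−p) = 5/4·(1,1) = (1.2500,1.2500)
o1: d²=41 ≤ ρ²=52; F_rep = 22·(-4,-5)/41² = (-0.0523,-0.0654)
o2: d²=146 > ρ²=52 → inactive
o3: d²=1 ≤ ρ²=52; F_rep = 22·(0,1)/1² = (0.0000,22.0000)
o4: d²=178 > ρ²=52 → inactive
F = F_att + ΣF_rep = (1.1977,23.1846)
p' = p + 1/20·F = (-6.9401,-7.8408)

Fx=1.1977 Fy=23.1846 x'=-6.9401 y'=-7.8408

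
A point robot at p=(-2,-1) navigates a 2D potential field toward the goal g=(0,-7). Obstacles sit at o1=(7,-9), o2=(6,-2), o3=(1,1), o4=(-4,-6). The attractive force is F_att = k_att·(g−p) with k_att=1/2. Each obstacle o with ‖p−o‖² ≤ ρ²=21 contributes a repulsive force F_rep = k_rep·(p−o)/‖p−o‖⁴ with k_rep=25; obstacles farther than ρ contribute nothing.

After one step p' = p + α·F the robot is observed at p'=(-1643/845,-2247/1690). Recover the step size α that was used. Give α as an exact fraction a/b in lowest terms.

α = 1/10

F_att = 1/2·(g−p) = 1/2·(2,-6) = (1.0000,-3.0000)
o1: d²=145 > ρ²=21 → inactive
o2: d²=65 > ρ²=21 → inactive
o3: d²=13 ≤ ρ²=21; F_rep = 25·(-3,-2)/13² = (-0.4438,-0.2959)
o4: d²=29 > ρ²=21 → inactive
F = F_att + ΣF_rep = (0.5562,-3.2959)
Δp = p'−p = (0.0556,-0.3296); α = Δx/Fx = (47/845) / (94/169) = 1/10
check: Δy/Fy = (-557/1690) / (-557/169) = 1/10 ✓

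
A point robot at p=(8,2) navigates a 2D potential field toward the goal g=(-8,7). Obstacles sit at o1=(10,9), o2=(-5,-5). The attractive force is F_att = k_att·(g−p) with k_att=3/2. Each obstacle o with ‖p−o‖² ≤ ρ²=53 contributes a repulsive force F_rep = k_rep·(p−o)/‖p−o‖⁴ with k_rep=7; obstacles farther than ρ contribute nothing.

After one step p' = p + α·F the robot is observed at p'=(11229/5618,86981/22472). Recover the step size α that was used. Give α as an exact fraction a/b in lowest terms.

α = 1/4

F_att = 3/2·(g−p) = 3/2·(-16,5) = (-24.0000,7.5000)
o1: d²=53 ≤ ρ²=53; F_rep = 7·(-2,-7)/53² = (-0.0050,-0.0174)
o2: d²=218 > ρ²=53 → inactive
F = F_att + ΣF_rep = (-24.0050,7.4826)
Δp = p'−p = (-6.0012,1.8706); α = Δx/Fx = (-33715/5618) / (-67430/2809) = 1/4
check: Δy/Fy = (42037/22472) / (42037/5618) = 1/4 ✓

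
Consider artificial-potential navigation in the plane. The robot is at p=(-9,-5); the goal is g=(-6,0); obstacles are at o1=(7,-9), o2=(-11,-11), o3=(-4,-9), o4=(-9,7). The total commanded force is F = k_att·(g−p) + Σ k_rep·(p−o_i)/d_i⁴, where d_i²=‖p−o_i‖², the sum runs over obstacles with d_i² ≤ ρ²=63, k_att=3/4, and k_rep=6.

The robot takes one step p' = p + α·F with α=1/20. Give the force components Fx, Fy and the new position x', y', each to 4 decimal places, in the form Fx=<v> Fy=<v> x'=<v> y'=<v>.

Fx=2.2397 Fy=3.7868 x'=-8.8880 y'=-4.8107

F_att = 3/4·(g−p) = 3/4·(3,5) = (2.2500,3.7500)
o1: d²=272 > ρ²=63 → inactive
o2: d²=40 ≤ ρ²=63; F_rep = 6·(2,6)/40² = (0.0075,0.0225)
o3: d²=41 ≤ ρ²=63; F_rep = 6·(-5,4)/41² = (-0.0178,0.0143)
o4: d²=144 > ρ²=63 → inactive
F = F_att + ΣF_rep = (2.2397,3.7868)
p' = p + 1/20·F = (-8.8880,-4.8107)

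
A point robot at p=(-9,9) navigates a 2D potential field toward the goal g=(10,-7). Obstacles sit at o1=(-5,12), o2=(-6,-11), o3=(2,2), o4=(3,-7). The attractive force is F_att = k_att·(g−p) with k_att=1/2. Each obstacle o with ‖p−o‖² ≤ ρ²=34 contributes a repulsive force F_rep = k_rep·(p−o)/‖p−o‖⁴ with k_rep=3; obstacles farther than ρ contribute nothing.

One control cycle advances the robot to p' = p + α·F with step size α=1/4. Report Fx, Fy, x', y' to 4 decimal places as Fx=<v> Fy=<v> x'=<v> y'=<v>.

Fx=9.4808 Fy=-8.0144 x'=-6.6298 y'=6.9964

F_att = 1/2·(g−p) = 1/2·(19,-16) = (9.5000,-8.0000)
o1: d²=25 ≤ ρ²=34; F_rep = 3·(-4,-3)/25² = (-0.0192,-0.0144)
o2: d²=409 > ρ²=34 → inactive
o3: d²=170 > ρ²=34 → inactive
o4: d²=400 > ρ²=34 → inactive
F = F_att + ΣF_rep = (9.4808,-8.0144)
p' = p + 1/4·F = (-6.6298,6.9964)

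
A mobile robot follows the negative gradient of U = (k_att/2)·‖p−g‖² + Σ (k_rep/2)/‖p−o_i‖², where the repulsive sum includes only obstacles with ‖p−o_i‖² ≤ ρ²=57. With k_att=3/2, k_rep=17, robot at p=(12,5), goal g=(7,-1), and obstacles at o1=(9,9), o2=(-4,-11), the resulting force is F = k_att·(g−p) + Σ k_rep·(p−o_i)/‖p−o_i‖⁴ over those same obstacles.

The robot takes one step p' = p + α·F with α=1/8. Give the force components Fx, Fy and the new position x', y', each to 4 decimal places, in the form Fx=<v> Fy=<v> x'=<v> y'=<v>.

Fx=-7.4184 Fy=-9.1088 x'=11.0727 y'=3.8614

F_att = 3/2·(g−p) = 3/2·(-5,-6) = (-7.5000,-9.0000)
o1: d²=25 ≤ ρ²=57; F_rep = 17·(3,-4)/25² = (0.0816,-0.1088)
o2: d²=512 > ρ²=57 → inactive
F = F_att + ΣF_rep = (-7.4184,-9.1088)
p' = p + 1/8·F = (11.0727,3.8614)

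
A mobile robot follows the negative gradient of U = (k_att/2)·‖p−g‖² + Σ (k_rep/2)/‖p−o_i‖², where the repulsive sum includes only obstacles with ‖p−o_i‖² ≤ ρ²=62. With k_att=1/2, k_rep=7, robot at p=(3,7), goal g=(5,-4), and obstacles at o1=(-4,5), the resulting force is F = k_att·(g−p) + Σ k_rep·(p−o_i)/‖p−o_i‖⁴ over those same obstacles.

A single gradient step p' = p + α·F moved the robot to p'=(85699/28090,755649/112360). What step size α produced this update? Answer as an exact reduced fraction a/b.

F_att = 1/2·(g−p) = 1/2·(2,-11) = (1.0000,-5.5000)
o1: d²=53 ≤ ρ²=62; F_rep = 7·(7,2)/53² = (0.0174,0.0050)
F = F_att + ΣF_rep = (1.0174,-5.4950)
Δp = p'−p = (0.0509,-0.2748); α = Δx/Fx = (1429/28090) / (2858/2809) = 1/20
check: Δy/Fy = (-30871/112360) / (-30871/5618) = 1/20 ✓

α = 1/20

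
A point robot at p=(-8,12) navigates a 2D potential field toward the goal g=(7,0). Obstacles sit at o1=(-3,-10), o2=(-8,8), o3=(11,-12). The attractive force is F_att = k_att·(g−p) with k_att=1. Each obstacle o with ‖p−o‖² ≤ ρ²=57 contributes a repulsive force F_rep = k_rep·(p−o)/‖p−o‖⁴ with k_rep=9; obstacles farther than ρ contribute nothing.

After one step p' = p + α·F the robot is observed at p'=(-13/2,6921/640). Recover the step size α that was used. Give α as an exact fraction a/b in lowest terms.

F_att = 1·(g−p) = 1·(15,-12) = (15.0000,-12.0000)
o1: d²=509 > ρ²=57 → inactive
o2: d²=16 ≤ ρ²=57; F_rep = 9·(0,4)/16² = (0.0000,0.1406)
o3: d²=937 > ρ²=57 → inactive
F = F_att + ΣF_rep = (15.0000,-11.8594)
Δp = p'−p = (1.5000,-1.1859); α = Δx/Fx = (3/2) / (15) = 1/10
check: Δy/Fy = (-759/640) / (-759/64) = 1/10 ✓

α = 1/10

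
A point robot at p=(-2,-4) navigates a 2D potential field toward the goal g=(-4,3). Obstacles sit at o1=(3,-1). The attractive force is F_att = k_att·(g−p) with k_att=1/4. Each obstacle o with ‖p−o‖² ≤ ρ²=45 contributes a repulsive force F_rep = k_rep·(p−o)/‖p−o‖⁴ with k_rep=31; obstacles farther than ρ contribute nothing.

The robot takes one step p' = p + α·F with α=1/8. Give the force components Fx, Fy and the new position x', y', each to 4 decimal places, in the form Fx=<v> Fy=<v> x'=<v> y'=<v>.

F_att = 1/4·(g−p) = 1/4·(-2,7) = (-0.5000,1.7500)
o1: d²=34 ≤ ρ²=45; F_rep = 31·(-5,-3)/34² = (-0.1341,-0.0804)
F = F_att + ΣF_rep = (-0.6341,1.6696)
p' = p + 1/8·F = (-2.0793,-3.7913)

Fx=-0.6341 Fy=1.6696 x'=-2.0793 y'=-3.7913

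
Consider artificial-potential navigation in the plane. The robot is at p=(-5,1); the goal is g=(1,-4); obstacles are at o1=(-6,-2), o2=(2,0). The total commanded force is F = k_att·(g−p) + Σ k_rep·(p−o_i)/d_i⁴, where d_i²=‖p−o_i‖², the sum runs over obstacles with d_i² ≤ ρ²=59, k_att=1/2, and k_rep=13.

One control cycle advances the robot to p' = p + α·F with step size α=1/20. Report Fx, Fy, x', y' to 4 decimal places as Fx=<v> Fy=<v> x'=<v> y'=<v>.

Fx=3.0936 Fy=-2.1048 x'=-4.8453 y'=0.8948

F_att = 1/2·(g−p) = 1/2·(6,-5) = (3.0000,-2.5000)
o1: d²=10 ≤ ρ²=59; F_rep = 13·(1,3)/10² = (0.1300,0.3900)
o2: d²=50 ≤ ρ²=59; F_rep = 13·(-7,1)/50² = (-0.0364,0.0052)
F = F_att + ΣF_rep = (3.0936,-2.1048)
p' = p + 1/20·F = (-4.8453,0.8948)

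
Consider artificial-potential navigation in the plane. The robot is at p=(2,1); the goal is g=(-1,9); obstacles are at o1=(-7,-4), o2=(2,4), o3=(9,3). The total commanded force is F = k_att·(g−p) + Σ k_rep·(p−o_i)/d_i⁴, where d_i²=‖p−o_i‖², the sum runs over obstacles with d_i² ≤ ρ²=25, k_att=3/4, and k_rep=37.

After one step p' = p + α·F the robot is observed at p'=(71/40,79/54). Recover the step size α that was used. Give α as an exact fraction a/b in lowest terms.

α = 1/10

F_att = 3/4·(g−p) = 3/4·(-3,8) = (-2.2500,6.0000)
o1: d²=106 > ρ²=25 → inactive
o2: d²=9 ≤ ρ²=25; F_rep = 37·(0,-3)/9² = (0.0000,-1.3704)
o3: d²=53 > ρ²=25 → inactive
F = F_att + ΣF_rep = (-2.2500,4.6296)
Δp = p'−p = (-0.2250,0.4630); α = Δx/Fx = (-9/40) / (-9/4) = 1/10
check: Δy/Fy = (25/54) / (125/27) = 1/10 ✓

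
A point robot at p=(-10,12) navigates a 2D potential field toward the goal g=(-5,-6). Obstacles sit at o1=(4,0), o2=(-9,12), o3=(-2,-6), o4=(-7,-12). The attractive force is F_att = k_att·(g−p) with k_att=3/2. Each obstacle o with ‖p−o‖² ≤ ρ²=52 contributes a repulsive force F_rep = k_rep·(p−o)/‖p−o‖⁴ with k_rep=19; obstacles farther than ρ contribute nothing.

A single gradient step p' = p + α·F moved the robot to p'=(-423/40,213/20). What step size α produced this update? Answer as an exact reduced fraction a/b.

α = 1/20

F_att = 3/2·(g−p) = 3/2·(5,-18) = (7.5000,-27.0000)
o1: d²=340 > ρ²=52 → inactive
o2: d²=1 ≤ ρ²=52; F_rep = 19·(-1,0)/1² = (-19.0000,0.0000)
o3: d²=388 > ρ²=52 → inactive
o4: d²=585 > ρ²=52 → inactive
F = F_att + ΣF_rep = (-11.5000,-27.0000)
Δp = p'−p = (-0.5750,-1.3500); α = Δx/Fx = (-23/40) / (-23/2) = 1/20
check: Δy/Fy = (-27/20) / (-27) = 1/20 ✓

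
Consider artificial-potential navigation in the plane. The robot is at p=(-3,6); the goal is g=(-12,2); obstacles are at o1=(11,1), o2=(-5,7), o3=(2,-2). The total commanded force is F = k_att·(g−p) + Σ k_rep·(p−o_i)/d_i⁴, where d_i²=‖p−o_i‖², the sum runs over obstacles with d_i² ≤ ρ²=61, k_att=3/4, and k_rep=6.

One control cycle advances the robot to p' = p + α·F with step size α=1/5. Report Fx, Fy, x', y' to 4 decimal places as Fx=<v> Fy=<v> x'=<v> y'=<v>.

Fx=-6.2700 Fy=-3.2400 x'=-4.2540 y'=5.3520

F_att = 3/4·(g−p) = 3/4·(-9,-4) = (-6.7500,-3.0000)
o1: d²=221 > ρ²=61 → inactive
o2: d²=5 ≤ ρ²=61; F_rep = 6·(2,-1)/5² = (0.4800,-0.2400)
o3: d²=89 > ρ²=61 → inactive
F = F_att + ΣF_rep = (-6.2700,-3.2400)
p' = p + 1/5·F = (-4.2540,5.3520)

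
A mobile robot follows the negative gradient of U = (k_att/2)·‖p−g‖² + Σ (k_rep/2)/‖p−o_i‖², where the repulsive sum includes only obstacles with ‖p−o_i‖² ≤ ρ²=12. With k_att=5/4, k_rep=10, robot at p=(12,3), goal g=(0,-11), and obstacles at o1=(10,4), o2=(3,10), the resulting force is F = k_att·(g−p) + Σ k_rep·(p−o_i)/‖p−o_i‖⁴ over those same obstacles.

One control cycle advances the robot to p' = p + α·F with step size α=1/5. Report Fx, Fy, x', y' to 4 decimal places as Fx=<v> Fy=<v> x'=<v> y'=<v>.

Fx=-14.2000 Fy=-17.9000 x'=9.1600 y'=-0.5800

F_att = 5/4·(g−p) = 5/4·(-12,-14) = (-15.0000,-17.5000)
o1: d²=5 ≤ ρ²=12; F_rep = 10·(2,-1)/5² = (0.8000,-0.4000)
o2: d²=130 > ρ²=12 → inactive
F = F_att + ΣF_rep = (-14.2000,-17.9000)
p' = p + 1/5·F = (9.1600,-0.5800)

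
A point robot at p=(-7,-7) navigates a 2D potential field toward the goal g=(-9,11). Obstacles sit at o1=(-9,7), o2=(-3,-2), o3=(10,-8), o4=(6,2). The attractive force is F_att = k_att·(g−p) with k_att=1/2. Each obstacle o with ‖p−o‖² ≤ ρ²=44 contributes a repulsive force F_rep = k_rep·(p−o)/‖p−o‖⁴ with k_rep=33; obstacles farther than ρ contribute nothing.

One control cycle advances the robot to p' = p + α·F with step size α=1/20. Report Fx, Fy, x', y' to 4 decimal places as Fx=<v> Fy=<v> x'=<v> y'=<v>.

F_att = 1/2·(g−p) = 1/2·(-2,18) = (-1.0000,9.0000)
o1: d²=200 > ρ²=44 → inactive
o2: d²=41 ≤ ρ²=44; F_rep = 33·(-4,-5)/41² = (-0.0785,-0.0982)
o3: d²=290 > ρ²=44 → inactive
o4: d²=250 > ρ²=44 → inactive
F = F_att + ΣF_rep = (-1.0785,8.9018)
p' = p + 1/20·F = (-7.0539,-6.5549)

Fx=-1.0785 Fy=8.9018 x'=-7.0539 y'=-6.5549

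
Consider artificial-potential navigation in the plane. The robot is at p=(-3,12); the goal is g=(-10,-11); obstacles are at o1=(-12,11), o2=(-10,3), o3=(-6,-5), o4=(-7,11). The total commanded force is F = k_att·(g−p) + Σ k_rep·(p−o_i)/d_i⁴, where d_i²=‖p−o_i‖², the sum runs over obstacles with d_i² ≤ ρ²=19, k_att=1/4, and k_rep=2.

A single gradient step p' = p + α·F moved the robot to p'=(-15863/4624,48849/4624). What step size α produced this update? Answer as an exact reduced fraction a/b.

α = 1/4

F_att = 1/4·(g−p) = 1/4·(-7,-23) = (-1.7500,-5.7500)
o1: d²=82 > ρ²=19 → inactive
o2: d²=130 > ρ²=19 → inactive
o3: d²=298 > ρ²=19 → inactive
o4: d²=17 ≤ ρ²=19; F_rep = 2·(4,1)/17² = (0.0277,0.0069)
F = F_att + ΣF_rep = (-1.7223,-5.7431)
Δp = p'−p = (-0.4306,-1.4358); α = Δx/Fx = (-1991/4624) / (-1991/1156) = 1/4
check: Δy/Fy = (-6639/4624) / (-6639/1156) = 1/4 ✓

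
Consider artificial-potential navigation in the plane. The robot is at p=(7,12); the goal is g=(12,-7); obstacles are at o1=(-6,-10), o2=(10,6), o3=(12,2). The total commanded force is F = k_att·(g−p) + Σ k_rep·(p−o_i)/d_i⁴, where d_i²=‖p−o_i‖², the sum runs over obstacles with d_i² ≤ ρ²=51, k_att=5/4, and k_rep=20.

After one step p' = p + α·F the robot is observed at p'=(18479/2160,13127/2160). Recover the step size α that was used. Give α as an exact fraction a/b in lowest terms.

α = 1/4

F_att = 5/4·(g−p) = 5/4·(5,-19) = (6.2500,-23.7500)
o1: d²=653 > ρ²=51 → inactive
o2: d²=45 ≤ ρ²=51; F_rep = 20·(-3,6)/45² = (-0.0296,0.0593)
o3: d²=125 > ρ²=51 → inactive
F = F_att + ΣF_rep = (6.2204,-23.6907)
Δp = p'−p = (1.5551,-5.9227); α = Δx/Fx = (3359/2160) / (3359/540) = 1/4
check: Δy/Fy = (-12793/2160) / (-12793/540) = 1/4 ✓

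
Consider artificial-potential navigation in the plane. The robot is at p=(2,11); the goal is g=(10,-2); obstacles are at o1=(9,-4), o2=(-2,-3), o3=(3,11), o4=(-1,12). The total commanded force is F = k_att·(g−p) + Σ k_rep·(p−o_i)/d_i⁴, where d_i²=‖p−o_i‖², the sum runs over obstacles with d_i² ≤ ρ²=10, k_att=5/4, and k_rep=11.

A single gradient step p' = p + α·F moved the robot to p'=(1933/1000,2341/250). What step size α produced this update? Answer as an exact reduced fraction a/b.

F_att = 5/4·(g−p) = 5/4·(8,-13) = (10.0000,-16.2500)
o1: d²=274 > ρ²=10 → inactive
o2: d²=212 > ρ²=10 → inactive
o3: d²=1 ≤ ρ²=10; F_rep = 11·(-1,0)/1² = (-11.0000,0.0000)
o4: d²=10 ≤ ρ²=10; F_rep = 11·(3,-1)/10² = (0.3300,-0.1100)
F = F_att + ΣF_rep = (-0.6700,-16.3600)
Δp = p'−p = (-0.0670,-1.6360); α = Δx/Fx = (-67/1000) / (-67/100) = 1/10
check: Δy/Fy = (-409/250) / (-409/25) = 1/10 ✓

α = 1/10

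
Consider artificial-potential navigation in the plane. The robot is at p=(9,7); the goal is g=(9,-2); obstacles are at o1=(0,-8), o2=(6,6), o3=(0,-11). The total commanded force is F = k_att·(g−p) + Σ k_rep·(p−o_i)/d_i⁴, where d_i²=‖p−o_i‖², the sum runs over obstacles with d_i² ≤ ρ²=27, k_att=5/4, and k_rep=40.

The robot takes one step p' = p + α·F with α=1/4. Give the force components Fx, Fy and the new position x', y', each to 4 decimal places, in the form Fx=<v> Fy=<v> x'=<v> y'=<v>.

Fx=1.2000 Fy=-10.8500 x'=9.3000 y'=4.2875

F_att = 5/4·(g−p) = 5/4·(0,-9) = (0.0000,-11.2500)
o1: d²=306 > ρ²=27 → inactive
o2: d²=10 ≤ ρ²=27; F_rep = 40·(3,1)/10² = (1.2000,0.4000)
o3: d²=405 > ρ²=27 → inactive
F = F_att + ΣF_rep = (1.2000,-10.8500)
p' = p + 1/4·F = (9.3000,4.2875)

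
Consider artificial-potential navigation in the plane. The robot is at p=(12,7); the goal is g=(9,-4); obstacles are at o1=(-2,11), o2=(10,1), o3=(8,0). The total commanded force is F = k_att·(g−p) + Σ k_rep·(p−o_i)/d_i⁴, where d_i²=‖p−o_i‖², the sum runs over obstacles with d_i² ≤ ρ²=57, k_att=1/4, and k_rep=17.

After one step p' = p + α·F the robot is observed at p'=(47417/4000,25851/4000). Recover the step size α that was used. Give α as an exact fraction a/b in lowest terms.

α = 1/5

F_att = 1/4·(g−p) = 1/4·(-3,-11) = (-0.7500,-2.7500)
o1: d²=212 > ρ²=57 → inactive
o2: d²=40 ≤ ρ²=57; F_rep = 17·(2,6)/40² = (0.0213,0.0638)
o3: d²=65 > ρ²=57 → inactive
F = F_att + ΣF_rep = (-0.7288,-2.6862)
Δp = p'−p = (-0.1457,-0.5373); α = Δx/Fx = (-583/4000) / (-583/800) = 1/5
check: Δy/Fy = (-2149/4000) / (-2149/800) = 1/5 ✓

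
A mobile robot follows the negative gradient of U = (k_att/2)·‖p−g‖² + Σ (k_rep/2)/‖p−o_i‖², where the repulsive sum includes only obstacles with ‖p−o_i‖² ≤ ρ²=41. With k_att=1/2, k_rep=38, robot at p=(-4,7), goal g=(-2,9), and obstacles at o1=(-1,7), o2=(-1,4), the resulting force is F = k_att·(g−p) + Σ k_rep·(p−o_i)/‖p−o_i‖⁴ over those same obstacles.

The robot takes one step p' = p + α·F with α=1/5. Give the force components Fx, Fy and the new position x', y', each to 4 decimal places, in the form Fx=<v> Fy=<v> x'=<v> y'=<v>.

Fx=-0.7593 Fy=1.3519 x'=-4.1519 y'=7.2704

F_att = 1/2·(g−p) = 1/2·(2,2) = (1.0000,1.0000)
o1: d²=9 ≤ ρ²=41; F_rep = 38·(-3,0)/9² = (-1.4074,0.0000)
o2: d²=18 ≤ ρ²=41; F_rep = 38·(-3,3)/18² = (-0.3519,0.3519)
F = F_att + ΣF_rep = (-0.7593,1.3519)
p' = p + 1/5·F = (-4.1519,7.2704)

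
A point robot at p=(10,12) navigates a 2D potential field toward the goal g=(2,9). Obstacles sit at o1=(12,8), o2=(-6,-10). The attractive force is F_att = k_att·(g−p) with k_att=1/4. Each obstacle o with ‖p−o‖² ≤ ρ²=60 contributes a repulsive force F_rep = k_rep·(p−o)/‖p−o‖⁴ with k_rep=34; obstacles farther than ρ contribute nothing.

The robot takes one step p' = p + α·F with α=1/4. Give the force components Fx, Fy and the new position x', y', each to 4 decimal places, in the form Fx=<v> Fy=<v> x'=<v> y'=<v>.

Fx=-2.1700 Fy=-0.4100 x'=9.4575 y'=11.8975

F_att = 1/4·(g−p) = 1/4·(-8,-3) = (-2.0000,-0.7500)
o1: d²=20 ≤ ρ²=60; F_rep = 34·(-2,4)/20² = (-0.1700,0.3400)
o2: d²=740 > ρ²=60 → inactive
F = F_att + ΣF_rep = (-2.1700,-0.4100)
p' = p + 1/4·F = (9.4575,11.8975)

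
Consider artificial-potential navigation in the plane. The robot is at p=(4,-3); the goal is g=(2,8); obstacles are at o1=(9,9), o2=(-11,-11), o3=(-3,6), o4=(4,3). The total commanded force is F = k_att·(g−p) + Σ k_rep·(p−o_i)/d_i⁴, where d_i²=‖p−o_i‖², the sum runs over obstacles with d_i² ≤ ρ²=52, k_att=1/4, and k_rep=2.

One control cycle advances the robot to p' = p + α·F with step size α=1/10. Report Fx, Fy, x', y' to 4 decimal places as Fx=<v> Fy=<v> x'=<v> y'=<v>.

Fx=-0.5000 Fy=2.7407 x'=3.9500 y'=-2.7259

F_att = 1/4·(g−p) = 1/4·(-2,11) = (-0.5000,2.7500)
o1: d²=169 > ρ²=52 → inactive
o2: d²=289 > ρ²=52 → inactive
o3: d²=130 > ρ²=52 → inactive
o4: d²=36 ≤ ρ²=52; F_rep = 2·(0,-6)/36² = (0.0000,-0.0093)
F = F_att + ΣF_rep = (-0.5000,2.7407)
p' = p + 1/10·F = (3.9500,-2.7259)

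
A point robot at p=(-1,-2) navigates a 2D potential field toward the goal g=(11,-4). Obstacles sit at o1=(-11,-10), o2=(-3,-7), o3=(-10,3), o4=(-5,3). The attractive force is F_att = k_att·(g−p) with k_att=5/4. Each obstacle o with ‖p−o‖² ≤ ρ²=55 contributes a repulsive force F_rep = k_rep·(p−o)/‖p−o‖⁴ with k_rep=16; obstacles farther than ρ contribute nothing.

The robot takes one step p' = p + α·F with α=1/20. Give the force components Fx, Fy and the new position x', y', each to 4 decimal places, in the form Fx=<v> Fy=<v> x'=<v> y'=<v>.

Fx=15.0761 Fy=-2.4525 x'=-0.2462 y'=-2.1226

F_att = 5/4·(g−p) = 5/4·(12,-2) = (15.0000,-2.5000)
o1: d²=164 > ρ²=55 → inactive
o2: d²=29 ≤ ρ²=55; F_rep = 16·(2,5)/29² = (0.0380,0.0951)
o3: d²=106 > ρ²=55 → inactive
o4: d²=41 ≤ ρ²=55; F_rep = 16·(4,-5)/41² = (0.0381,-0.0476)
F = F_att + ΣF_rep = (15.0761,-2.4525)
p' = p + 1/20·F = (-0.2462,-2.1226)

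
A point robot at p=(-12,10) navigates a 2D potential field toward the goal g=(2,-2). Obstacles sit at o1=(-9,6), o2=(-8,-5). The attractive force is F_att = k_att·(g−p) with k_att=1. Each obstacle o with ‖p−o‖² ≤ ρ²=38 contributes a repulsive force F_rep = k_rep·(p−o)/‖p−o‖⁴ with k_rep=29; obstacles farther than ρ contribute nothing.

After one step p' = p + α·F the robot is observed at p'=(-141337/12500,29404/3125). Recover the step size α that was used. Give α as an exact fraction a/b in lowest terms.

α = 1/20

F_att = 1·(g−p) = 1·(14,-12) = (14.0000,-12.0000)
o1: d²=25 ≤ ρ²=38; F_rep = 29·(-3,4)/25² = (-0.1392,0.1856)
o2: d²=241 > ρ²=38 → inactive
F = F_att + ΣF_rep = (13.8608,-11.8144)
Δp = p'−p = (0.6930,-0.5907); α = Δx/Fx = (8663/12500) / (8663/625) = 1/20
check: Δy/Fy = (-1846/3125) / (-7384/625) = 1/20 ✓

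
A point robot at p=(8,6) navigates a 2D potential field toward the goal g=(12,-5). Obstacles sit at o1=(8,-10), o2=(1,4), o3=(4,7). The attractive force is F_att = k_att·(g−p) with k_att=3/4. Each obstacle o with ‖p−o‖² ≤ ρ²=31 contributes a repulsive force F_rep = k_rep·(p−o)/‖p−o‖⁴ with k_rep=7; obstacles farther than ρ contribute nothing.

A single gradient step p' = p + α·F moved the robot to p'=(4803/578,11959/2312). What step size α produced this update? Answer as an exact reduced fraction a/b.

α = 1/10

F_att = 3/4·(g−p) = 3/4·(4,-11) = (3.0000,-8.2500)
o1: d²=256 > ρ²=31 → inactive
o2: d²=53 > ρ²=31 → inactive
o3: d²=17 ≤ ρ²=31; F_rep = 7·(4,-1)/17² = (0.0969,-0.0242)
F = F_att + ΣF_rep = (3.0969,-8.2742)
Δp = p'−p = (0.3097,-0.8274); α = Δx/Fx = (179/578) / (895/289) = 1/10
check: Δy/Fy = (-1913/2312) / (-9565/1156) = 1/10 ✓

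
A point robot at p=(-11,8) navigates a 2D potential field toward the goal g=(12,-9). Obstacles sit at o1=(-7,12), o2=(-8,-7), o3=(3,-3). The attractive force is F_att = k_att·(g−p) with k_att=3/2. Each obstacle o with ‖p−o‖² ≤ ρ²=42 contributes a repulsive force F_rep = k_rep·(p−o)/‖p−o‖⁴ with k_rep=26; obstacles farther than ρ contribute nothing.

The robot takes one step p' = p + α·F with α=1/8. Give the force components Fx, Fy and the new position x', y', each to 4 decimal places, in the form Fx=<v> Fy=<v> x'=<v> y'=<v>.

Fx=34.3984 Fy=-25.6016 x'=-6.7002 y'=4.7998

F_att = 3/2·(g−p) = 3/2·(23,-17) = (34.5000,-25.5000)
o1: d²=32 ≤ ρ²=42; F_rep = 26·(-4,-4)/32² = (-0.1016,-0.1016)
o2: d²=234 > ρ²=42 → inactive
o3: d²=317 > ρ²=42 → inactive
F = F_att + ΣF_rep = (34.3984,-25.6016)
p' = p + 1/8·F = (-6.7002,4.7998)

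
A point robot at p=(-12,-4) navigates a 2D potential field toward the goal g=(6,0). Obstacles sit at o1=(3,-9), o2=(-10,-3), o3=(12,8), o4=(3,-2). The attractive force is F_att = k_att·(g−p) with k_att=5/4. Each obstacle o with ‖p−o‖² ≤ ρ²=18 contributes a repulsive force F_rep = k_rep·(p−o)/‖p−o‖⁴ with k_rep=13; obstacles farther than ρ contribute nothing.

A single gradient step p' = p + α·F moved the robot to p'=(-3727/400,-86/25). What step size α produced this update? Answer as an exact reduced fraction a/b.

α = 1/8

F_att = 5/4·(g−p) = 5/4·(18,4) = (22.5000,5.0000)
o1: d²=250 > ρ²=18 → inactive
o2: d²=5 ≤ ρ²=18; F_rep = 13·(-2,-1)/5² = (-1.0400,-0.5200)
o3: d²=720 > ρ²=18 → inactive
o4: d²=229 > ρ²=18 → inactive
F = F_att + ΣF_rep = (21.4600,4.4800)
Δp = p'−p = (2.6825,0.5600); α = Δx/Fx = (1073/400) / (1073/50) = 1/8
check: Δy/Fy = (14/25) / (112/25) = 1/8 ✓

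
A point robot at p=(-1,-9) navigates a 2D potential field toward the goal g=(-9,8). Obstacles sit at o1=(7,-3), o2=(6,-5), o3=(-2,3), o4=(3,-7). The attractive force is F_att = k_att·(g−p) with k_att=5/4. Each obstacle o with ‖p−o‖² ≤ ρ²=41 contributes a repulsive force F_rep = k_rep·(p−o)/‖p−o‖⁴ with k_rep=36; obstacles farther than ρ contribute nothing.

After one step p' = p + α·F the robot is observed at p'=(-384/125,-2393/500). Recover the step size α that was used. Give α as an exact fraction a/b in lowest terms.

α = 1/5

F_att = 5/4·(g−p) = 5/4·(-8,17) = (-10.0000,21.2500)
o1: d²=100 > ρ²=41 → inactive
o2: d²=65 > ρ²=41 → inactive
o3: d²=145 > ρ²=41 → inactive
o4: d²=20 ≤ ρ²=41; F_rep = 36·(-4,-2)/20² = (-0.3600,-0.1800)
F = F_att + ΣF_rep = (-10.3600,21.0700)
Δp = p'−p = (-2.0720,4.2140); α = Δx/Fx = (-259/125) / (-259/25) = 1/5
check: Δy/Fy = (2107/500) / (2107/100) = 1/5 ✓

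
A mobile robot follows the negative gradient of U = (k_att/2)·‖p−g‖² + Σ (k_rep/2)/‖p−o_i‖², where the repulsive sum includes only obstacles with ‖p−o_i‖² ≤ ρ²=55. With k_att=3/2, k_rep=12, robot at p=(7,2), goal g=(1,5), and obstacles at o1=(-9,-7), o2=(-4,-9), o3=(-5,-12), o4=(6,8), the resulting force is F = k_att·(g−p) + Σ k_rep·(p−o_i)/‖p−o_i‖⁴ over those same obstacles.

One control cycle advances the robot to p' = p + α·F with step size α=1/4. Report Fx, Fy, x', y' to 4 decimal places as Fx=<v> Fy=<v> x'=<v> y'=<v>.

Fx=-8.9912 Fy=4.4474 x'=4.7522 y'=3.1119

F_att = 3/2·(g−p) = 3/2·(-6,3) = (-9.0000,4.5000)
o1: d²=337 > ρ²=55 → inactive
o2: d²=242 > ρ²=55 → inactive
o3: d²=340 > ρ²=55 → inactive
o4: d²=37 ≤ ρ²=55; F_rep = 12·(1,-6)/37² = (0.0088,-0.0526)
F = F_att + ΣF_rep = (-8.9912,4.4474)
p' = p + 1/4·F = (4.7522,3.1119)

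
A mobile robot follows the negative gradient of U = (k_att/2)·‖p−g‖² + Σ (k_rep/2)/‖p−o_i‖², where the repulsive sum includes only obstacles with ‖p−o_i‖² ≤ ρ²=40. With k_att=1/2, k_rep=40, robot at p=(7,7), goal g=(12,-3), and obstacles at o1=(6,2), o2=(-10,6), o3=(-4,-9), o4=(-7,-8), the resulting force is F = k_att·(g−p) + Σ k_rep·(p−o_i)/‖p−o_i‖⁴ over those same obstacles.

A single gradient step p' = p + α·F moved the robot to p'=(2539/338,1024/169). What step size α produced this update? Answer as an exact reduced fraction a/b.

α = 1/5

F_att = 1/2·(g−p) = 1/2·(5,-10) = (2.5000,-5.0000)
o1: d²=26 ≤ ρ²=40; F_rep = 40·(1,5)/26² = (0.0592,0.2959)
o2: d²=290 > ρ²=40 → inactive
o3: d²=377 > ρ²=40 → inactive
o4: d²=421 > ρ²=40 → inactive
F = F_att + ΣF_rep = (2.5592,-4.7041)
Δp = p'−p = (0.5118,-0.9408); α = Δx/Fx = (173/338) / (865/338) = 1/5
check: Δy/Fy = (-159/169) / (-795/169) = 1/5 ✓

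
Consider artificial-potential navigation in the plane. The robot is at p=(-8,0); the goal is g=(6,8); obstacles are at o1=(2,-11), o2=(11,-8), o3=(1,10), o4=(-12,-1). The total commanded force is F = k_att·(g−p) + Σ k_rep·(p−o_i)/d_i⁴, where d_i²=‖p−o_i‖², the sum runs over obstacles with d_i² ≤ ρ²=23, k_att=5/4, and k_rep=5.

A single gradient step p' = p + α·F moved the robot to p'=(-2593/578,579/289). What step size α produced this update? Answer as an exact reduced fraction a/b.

F_att = 5/4·(g−p) = 5/4·(14,8) = (17.5000,10.0000)
o1: d²=221 > ρ²=23 → inactive
o2: d²=425 > ρ²=23 → inactive
o3: d²=181 > ρ²=23 → inactive
o4: d²=17 ≤ ρ²=23; F_rep = 5·(4,1)/17² = (0.0692,0.0173)
F = F_att + ΣF_rep = (17.5692,10.0173)
Δp = p'−p = (3.5138,2.0035); α = Δx/Fx = (2031/578) / (10155/578) = 1/5
check: Δy/Fy = (579/289) / (2895/289) = 1/5 ✓

α = 1/5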